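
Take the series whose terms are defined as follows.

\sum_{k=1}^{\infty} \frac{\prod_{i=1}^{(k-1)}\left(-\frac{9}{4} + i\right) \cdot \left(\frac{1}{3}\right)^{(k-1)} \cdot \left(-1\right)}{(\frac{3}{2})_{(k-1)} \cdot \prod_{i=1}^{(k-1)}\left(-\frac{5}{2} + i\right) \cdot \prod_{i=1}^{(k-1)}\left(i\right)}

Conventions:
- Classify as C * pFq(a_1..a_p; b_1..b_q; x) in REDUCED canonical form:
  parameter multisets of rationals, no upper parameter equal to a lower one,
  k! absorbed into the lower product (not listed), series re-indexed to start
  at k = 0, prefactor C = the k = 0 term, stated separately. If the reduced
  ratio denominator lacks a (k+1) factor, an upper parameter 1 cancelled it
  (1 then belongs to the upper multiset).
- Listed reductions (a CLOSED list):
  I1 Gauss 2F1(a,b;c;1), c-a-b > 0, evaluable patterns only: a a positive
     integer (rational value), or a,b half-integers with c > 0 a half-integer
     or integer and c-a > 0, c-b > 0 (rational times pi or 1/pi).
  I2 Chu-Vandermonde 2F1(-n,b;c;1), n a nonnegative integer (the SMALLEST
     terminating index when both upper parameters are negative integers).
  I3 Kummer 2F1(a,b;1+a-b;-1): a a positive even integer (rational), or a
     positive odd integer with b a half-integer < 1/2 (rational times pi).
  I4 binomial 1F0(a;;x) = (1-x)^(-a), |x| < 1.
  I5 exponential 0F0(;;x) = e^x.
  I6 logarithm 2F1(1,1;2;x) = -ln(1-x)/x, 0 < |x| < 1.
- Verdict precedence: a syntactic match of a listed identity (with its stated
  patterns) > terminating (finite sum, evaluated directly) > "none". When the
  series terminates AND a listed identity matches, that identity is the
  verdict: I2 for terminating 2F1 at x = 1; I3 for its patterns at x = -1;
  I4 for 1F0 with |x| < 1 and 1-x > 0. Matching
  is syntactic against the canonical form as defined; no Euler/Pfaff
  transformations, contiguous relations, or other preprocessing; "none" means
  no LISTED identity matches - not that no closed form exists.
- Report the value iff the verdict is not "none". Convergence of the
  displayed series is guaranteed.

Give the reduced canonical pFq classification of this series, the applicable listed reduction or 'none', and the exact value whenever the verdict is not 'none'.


Structural cue: t_0 = -1 here, and the running product (C = -1, x = 1/3) telescopes to a rising factorial.
Term ratio: r(k) = \frac{1}{3} * (k-\frac{5}{4}) / [(k-\frac{3}{2}) (k+\frac{3}{2}) (k+1)] - rational in k, leading ratio \frac{1}{3}; with t_0 = -1, classification follows.

Classification (C = -1): 1F2 with upper {-\frac{5}{4}}, lower {-\frac{3}{2}, \frac{3}{2}}, argument x = \frac{1}{3}. Verdict: none here - no I1-I6 shape fits x = \frac{1}{3} with lower {-\frac{3}{2}, \frac{3}{2}}.


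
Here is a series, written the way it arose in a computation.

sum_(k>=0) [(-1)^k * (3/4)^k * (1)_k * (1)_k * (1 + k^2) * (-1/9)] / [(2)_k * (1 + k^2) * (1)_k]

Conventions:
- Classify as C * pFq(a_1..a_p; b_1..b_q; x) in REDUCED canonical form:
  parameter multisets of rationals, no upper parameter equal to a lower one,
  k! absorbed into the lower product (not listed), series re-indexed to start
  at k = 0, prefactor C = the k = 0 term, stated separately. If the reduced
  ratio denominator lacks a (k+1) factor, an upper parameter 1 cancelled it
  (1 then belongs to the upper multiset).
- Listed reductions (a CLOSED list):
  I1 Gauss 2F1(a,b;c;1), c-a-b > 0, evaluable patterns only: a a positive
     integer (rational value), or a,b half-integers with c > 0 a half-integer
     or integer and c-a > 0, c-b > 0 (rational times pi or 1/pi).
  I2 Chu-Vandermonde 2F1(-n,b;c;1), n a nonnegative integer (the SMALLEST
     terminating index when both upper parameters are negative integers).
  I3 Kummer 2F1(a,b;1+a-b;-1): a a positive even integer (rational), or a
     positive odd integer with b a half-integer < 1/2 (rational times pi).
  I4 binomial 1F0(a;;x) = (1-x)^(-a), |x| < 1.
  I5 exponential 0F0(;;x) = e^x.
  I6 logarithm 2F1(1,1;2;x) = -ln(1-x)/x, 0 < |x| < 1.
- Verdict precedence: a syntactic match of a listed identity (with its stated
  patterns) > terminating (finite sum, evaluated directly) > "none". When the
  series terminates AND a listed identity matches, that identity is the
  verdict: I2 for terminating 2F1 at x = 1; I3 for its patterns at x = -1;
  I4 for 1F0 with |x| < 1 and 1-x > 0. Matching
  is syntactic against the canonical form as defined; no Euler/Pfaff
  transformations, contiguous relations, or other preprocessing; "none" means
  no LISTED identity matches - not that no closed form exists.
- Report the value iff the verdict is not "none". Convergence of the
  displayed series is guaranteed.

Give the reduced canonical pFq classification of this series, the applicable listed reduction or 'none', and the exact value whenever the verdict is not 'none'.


First insight: x = (-3/4) and the (-1)^k factor (prefactor -1/9) folds into the argument's sign.
Term ratio: r(k) = (-3/4) * (k+1) (k+1) / [(k+2) (k+1)] - poly over poly, x = (-3/4) from leading terms; C = -1/9 at k = 0.

Classification (C = -1/9): 2F1 with upper {1, 1}, lower {2}, argument x = -3/4. Verdict at x = -3/4: logarithm (I6) matches (the logarithm: parameters (1,1;2), x = -3/4). Hence: (-4/27) * ln(7/4).


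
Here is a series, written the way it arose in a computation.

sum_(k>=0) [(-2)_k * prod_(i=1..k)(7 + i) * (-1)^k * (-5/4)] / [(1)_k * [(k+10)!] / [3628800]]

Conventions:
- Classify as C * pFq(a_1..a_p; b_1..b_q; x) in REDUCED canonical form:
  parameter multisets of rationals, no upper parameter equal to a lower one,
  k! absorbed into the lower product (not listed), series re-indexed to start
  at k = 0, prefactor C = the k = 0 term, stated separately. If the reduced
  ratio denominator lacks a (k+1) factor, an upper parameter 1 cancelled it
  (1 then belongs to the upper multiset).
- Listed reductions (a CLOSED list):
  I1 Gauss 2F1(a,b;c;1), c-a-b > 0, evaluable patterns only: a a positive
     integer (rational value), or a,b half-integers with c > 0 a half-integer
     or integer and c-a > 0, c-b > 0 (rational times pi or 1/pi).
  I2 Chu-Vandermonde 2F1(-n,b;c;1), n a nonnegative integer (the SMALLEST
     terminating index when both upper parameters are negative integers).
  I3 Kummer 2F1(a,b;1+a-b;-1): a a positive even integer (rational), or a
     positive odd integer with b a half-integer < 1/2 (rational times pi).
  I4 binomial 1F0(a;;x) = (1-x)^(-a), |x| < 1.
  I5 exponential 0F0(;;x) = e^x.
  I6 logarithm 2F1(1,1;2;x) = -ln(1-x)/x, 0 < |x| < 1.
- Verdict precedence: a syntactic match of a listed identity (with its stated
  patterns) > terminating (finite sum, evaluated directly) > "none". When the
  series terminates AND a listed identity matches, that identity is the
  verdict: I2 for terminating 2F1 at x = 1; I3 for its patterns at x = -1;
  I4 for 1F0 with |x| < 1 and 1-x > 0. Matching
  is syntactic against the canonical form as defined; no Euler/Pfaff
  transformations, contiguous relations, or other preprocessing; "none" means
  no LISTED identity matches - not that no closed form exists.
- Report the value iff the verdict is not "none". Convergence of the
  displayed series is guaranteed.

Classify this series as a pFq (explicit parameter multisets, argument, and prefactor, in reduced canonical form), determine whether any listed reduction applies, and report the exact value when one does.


The series (x = -1) is 2F1: upper {-2, 8}, lower {11}, prefactor -5/4. Verdict at x = -1: Kummer's theorem (I3) matches (x = -1; c = 11 equals 1+a-b for upper {-2, 8}: listed pattern). Hence: -15/4.

Key step: x = (-1) and (1)_k (prefactor -5/4) is k! itself.
Consecutive-term ratio: r(k) = (-1) * (k-2) (k+8) / [(k+11) (k+1)] ; factor over Q: parameters, x = (-1), and C = -5/4.


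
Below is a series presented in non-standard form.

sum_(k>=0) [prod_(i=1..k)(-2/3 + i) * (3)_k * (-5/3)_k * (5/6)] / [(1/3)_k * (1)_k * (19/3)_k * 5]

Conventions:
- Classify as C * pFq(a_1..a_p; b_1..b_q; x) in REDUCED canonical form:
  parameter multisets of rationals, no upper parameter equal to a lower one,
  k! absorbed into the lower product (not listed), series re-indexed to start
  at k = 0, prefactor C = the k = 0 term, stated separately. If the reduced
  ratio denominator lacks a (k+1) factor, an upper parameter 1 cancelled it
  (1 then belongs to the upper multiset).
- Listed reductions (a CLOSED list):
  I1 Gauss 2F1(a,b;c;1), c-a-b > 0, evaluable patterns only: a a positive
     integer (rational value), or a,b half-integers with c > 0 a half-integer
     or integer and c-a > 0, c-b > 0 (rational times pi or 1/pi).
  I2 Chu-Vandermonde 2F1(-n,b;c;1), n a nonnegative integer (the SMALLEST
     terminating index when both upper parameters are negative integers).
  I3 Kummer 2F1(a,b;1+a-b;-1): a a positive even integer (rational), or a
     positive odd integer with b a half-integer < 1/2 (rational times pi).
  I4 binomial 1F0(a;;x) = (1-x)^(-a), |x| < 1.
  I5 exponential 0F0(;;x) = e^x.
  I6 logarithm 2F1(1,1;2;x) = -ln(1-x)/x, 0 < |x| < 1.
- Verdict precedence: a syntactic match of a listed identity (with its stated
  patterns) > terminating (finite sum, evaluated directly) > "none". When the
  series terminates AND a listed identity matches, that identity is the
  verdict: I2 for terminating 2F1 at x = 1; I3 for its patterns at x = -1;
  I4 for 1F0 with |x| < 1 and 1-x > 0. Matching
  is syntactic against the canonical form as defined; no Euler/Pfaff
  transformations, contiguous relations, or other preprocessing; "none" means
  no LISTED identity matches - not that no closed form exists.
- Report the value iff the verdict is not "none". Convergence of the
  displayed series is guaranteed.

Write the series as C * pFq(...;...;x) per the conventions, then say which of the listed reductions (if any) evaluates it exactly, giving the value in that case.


At argument 1: a 2F1 with upper {-5/3, 3}, lower {19/3}, scaled by C = 1/6. Verdict: the Gauss summation I1 matches (x = 1: the Gamma ratio telescopes since c-a-b = 5 > 0 and a = 3 in Z>0). Value: 104/1701.

Structural cue: x = 1 and (1)_k (C = 1/6) is k! itself.
Step ratio: r(k) = 1 * (k-5/3) (k+3) / [(k+19/3) (k+1)] - poly over poly, x = 1 from leading terms; C = 1/6 at k = 0.


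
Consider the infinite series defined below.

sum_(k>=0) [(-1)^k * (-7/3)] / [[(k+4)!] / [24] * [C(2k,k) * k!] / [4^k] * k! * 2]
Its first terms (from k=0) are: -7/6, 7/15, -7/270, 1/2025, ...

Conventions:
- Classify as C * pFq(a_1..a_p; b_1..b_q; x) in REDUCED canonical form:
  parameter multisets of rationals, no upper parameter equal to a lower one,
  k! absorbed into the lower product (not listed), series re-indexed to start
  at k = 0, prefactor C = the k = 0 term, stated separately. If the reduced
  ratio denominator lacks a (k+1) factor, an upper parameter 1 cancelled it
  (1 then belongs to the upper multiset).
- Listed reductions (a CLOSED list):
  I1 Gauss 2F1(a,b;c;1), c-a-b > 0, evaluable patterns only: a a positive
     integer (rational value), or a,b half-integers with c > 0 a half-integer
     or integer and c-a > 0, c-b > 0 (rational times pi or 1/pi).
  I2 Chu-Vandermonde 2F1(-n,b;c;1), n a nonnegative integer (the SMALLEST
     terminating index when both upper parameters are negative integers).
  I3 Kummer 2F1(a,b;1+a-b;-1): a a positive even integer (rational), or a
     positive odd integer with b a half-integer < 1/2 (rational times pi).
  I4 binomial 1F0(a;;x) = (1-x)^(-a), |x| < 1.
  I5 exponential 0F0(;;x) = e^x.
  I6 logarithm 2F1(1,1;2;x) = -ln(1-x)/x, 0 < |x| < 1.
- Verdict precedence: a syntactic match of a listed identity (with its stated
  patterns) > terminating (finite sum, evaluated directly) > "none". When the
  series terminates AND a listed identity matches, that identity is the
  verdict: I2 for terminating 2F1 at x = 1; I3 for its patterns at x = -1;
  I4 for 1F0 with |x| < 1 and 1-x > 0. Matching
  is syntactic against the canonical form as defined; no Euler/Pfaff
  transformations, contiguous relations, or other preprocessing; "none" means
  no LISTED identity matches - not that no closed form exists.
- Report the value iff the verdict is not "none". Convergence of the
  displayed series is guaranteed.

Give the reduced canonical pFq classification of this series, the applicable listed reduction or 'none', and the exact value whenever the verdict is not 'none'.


The series (x = -1) is 0F2: upper {-}, lower {1/2, 5}, prefactor -7/6. Verdict: none - this 0F2 at x = -1 matches no listed pattern, and upper {-} holds no stopper.

First insight: x = (-1) and the constant factors (prefactor -7/6) combine into one prefactor.
Consecutive-term ratio: r(k) = (-1) * 1 / [(k+1/2) (k+5) (k+1)] - rational; roots negated = parameters, x = (-1), C = -7/6.


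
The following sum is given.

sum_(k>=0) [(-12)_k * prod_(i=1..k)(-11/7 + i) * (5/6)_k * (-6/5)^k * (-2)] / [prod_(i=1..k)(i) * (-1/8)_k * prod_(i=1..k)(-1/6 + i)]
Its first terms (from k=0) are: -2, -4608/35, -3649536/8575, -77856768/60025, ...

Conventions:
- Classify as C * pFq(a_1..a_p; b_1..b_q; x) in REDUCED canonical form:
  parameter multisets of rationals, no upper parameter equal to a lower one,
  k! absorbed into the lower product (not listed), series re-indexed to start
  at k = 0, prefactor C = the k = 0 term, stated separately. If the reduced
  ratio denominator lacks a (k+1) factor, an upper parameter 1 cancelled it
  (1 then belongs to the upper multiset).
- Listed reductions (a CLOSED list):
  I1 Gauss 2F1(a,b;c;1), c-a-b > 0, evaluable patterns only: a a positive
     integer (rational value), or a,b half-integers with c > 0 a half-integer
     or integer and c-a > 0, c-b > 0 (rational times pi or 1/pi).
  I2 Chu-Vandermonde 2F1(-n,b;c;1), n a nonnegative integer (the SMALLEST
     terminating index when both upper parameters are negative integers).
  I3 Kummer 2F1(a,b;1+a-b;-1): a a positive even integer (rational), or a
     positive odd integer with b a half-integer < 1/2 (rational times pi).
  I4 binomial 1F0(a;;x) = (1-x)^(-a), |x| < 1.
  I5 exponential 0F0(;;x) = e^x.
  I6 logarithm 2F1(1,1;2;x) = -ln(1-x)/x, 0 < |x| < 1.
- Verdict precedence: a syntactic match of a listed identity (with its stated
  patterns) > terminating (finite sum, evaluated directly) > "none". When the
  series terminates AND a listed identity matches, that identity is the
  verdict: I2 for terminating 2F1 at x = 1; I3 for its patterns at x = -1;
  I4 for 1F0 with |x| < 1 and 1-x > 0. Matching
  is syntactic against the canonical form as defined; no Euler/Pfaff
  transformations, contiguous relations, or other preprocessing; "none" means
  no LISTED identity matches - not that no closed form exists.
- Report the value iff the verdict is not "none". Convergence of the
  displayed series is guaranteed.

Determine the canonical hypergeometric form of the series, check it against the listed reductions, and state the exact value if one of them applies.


Canonical form: C = -2 times 2F1 with upper {-12, -4/7}, lower {-1/8}, x = -6/5. Verdict: terminating. With -12 upstairs the series is a 13-term polynomial sum; evaluated term by term. Exact value: -347422567594535022218216987363096654/11733478725569371984747802734375.

Key observation: x = (-6/5) and the product of the first k integers (C = -2) is k!.
Adjacent-term ratio: r(k) = (-6/5) * (k-12) (k-4/7) / [(k-1/8) (k+1)] ; factor over Q: parameters, x = (-6/5), and C = -2.


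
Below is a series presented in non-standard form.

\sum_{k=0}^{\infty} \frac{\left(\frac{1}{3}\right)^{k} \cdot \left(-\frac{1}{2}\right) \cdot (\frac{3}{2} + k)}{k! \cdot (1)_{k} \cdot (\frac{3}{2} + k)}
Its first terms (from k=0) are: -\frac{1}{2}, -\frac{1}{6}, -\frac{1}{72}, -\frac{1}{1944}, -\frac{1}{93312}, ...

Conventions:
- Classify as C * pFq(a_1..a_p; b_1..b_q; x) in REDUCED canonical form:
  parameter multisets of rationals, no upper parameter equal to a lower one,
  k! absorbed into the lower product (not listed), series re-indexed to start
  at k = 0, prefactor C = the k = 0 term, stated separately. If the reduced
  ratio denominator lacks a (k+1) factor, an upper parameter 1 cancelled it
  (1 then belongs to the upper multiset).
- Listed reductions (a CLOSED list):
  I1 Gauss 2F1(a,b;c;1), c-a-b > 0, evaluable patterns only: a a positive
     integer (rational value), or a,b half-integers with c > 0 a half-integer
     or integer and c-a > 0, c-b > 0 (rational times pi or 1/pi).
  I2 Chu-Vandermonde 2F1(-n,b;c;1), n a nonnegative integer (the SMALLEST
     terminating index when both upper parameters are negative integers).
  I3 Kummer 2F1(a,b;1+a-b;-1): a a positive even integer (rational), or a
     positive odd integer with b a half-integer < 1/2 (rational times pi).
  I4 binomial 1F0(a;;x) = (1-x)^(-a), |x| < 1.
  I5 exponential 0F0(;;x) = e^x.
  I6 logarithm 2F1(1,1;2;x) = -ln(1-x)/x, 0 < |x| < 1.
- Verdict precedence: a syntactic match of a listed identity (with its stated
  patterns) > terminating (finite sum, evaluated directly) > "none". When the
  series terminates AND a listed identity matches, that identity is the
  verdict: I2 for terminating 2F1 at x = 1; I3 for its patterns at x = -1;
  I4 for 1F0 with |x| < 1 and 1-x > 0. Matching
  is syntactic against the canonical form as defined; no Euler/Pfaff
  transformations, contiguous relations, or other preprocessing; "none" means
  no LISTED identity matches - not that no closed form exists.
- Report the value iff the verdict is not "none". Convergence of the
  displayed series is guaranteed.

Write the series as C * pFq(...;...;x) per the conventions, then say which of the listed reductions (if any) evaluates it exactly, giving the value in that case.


Structural cue: from the first term -\frac{1}{2}: striking the common factor k + 3/2 reduces the term (prefactor -1/2).
Step ratio: r(k) = \frac{1}{3} * 1 / [(k+1) (k+1)] - rational; roots negated = parameters, x = \frac{1}{3}, C = -\frac{1}{2}.

Reduced: x = \frac{1}{3}, 0F1, upper = {-}, lower = {1}, C = -\frac{1}{2}. Verdict: none. No listed pattern accepts 0F1(-; 1; \frac{1}{3}).


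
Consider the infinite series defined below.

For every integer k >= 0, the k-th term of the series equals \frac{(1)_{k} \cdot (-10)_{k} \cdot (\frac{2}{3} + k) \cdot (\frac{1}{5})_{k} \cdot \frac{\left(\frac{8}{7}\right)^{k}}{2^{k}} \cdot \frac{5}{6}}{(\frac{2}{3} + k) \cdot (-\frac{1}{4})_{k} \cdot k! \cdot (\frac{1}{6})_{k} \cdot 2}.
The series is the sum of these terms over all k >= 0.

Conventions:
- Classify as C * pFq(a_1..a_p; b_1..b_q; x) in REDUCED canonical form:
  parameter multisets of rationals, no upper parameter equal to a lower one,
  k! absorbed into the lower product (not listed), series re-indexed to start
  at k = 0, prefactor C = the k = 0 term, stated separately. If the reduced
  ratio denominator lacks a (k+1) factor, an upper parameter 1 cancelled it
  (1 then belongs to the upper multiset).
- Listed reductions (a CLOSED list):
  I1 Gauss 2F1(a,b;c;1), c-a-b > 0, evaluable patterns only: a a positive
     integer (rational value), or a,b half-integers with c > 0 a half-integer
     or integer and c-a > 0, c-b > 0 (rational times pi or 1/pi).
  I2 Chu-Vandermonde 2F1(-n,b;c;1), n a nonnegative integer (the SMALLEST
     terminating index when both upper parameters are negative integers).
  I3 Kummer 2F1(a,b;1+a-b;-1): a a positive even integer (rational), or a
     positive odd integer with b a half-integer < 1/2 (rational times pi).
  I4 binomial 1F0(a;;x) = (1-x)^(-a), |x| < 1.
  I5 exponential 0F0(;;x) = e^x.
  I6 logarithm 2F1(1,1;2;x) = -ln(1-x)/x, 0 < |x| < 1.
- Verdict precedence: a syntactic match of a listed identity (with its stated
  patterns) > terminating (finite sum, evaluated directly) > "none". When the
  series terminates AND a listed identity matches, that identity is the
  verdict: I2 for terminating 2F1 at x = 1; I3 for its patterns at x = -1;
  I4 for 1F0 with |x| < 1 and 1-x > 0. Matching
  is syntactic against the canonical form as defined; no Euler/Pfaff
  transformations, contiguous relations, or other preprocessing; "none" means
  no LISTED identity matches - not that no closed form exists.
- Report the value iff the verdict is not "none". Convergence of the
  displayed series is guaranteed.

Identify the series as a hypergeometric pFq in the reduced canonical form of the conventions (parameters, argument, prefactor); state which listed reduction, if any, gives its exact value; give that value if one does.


Reduced: x = \frac{4}{7}, 3F2, upper = {-10, \frac{1}{5}, 1}, lower = {-\frac{1}{4}, \frac{1}{6}}, C = \frac{5}{12}. Verdict: terminating. (-10)_k vanishes past k = 10, leaving a 11-term sum, computed directly. Exact value: -\frac{227473874158735462154417018359}{874873307158556791045898437500}.

The tell: t_0 being \frac{5}{12}, the constant factors (C = 5/12, x = 4/7) combine into one prefactor.
Ratio: r(k) = \frac{4}{7} * (k-10) (k+\frac{1}{5}) (k+1) / [(k-\frac{1}{4}) (k+\frac{1}{6}) (k+1)] ; factor over Q: parameters, x = \frac{4}{7}, and C = \frac{5}{12}.


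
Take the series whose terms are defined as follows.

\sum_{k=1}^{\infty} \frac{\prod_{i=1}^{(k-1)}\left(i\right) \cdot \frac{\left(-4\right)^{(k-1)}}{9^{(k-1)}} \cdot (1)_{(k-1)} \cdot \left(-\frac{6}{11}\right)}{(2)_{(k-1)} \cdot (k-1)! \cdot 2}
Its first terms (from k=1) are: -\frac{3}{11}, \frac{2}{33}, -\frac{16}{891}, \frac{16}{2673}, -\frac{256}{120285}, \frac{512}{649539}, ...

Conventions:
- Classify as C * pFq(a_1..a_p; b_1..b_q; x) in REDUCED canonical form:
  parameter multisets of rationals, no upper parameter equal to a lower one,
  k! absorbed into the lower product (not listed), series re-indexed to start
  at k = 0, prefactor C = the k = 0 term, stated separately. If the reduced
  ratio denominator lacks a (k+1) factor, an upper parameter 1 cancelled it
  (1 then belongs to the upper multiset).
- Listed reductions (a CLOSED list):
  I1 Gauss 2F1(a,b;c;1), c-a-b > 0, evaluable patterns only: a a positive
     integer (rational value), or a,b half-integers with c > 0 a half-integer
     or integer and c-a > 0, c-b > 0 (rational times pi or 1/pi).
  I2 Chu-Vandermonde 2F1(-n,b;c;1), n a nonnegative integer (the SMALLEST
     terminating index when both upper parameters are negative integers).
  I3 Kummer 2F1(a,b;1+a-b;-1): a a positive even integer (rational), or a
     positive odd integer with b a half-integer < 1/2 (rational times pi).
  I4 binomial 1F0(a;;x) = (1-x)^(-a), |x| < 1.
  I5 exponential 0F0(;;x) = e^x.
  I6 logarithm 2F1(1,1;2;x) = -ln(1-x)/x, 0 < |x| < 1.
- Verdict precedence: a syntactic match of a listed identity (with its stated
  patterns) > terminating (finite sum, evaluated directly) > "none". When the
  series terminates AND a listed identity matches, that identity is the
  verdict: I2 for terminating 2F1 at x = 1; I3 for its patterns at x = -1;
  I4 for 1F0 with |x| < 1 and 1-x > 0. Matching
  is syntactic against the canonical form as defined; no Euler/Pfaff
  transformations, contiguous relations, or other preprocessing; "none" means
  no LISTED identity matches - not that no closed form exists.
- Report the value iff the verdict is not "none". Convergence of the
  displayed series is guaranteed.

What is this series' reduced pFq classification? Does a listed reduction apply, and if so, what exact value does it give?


First insight: x = -\frac{4}{9} and the constant factors (C = -3/11, x = -4/9) combine into one prefactor.
Term ratio: r(k) = -\frac{4}{9} * (k+1) (k+1) / [(k+2) (k+1)] - rational; roots negated = parameters, x = -\frac{4}{9}, C = -\frac{3}{11}.

The series (x = -\frac{4}{9}) is 2F1: upper {1, 1}, lower {2}, prefactor -\frac{3}{11}. Verdict (x = -\frac{4}{9}): the logarithmic series (I6) applies (the logarithm: parameters (1,1;2), x = -\frac{4}{9}). Its exact value is \left(-\frac{27}{44}\right) \cdot \ln\left(\frac{13}{9}\right).


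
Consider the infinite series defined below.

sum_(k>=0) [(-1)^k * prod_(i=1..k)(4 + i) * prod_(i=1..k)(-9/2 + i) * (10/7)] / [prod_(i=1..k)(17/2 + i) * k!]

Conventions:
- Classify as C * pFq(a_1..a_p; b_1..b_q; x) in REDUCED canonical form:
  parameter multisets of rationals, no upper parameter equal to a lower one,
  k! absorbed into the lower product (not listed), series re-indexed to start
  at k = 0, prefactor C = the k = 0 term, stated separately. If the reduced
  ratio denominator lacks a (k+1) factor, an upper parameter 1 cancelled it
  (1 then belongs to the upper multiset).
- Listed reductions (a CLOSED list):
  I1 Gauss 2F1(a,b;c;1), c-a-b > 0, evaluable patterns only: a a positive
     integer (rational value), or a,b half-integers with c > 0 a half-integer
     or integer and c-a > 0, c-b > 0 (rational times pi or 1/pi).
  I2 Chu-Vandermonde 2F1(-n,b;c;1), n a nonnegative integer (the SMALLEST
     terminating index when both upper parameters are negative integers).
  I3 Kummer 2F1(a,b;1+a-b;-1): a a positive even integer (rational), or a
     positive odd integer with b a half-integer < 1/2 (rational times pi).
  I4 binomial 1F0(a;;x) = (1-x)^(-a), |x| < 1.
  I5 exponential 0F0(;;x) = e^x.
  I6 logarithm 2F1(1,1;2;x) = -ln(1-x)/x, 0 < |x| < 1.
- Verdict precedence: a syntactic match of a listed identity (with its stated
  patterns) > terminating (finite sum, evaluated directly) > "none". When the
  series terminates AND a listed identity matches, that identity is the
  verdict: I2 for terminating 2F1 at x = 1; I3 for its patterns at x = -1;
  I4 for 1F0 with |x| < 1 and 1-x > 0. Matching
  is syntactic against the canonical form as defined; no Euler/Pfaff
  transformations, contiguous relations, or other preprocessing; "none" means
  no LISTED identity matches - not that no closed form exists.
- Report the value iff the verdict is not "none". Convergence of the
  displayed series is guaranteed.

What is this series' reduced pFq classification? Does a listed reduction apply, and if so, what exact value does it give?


Classification (C = 10/7): 2F1 with upper {-7/2, 5}, lower {19/2}, argument x = -1. Verdict: Kummer (I3) applies (x = -1; c = 19/2 equals 1+a-b for upper {-7/2, 5}: listed pattern). Its exact value is (546975/262144) * pi.

Key step: t_0 = 10/7 here, and the lower running product (C = 10/7) is a rising factorial.
Step ratio: r(k) = (-1) * (k-7/2) (k+5) / [(k+19/2) (k+1)] ; factor over Q: parameters, x = (-1), and C = 10/7.


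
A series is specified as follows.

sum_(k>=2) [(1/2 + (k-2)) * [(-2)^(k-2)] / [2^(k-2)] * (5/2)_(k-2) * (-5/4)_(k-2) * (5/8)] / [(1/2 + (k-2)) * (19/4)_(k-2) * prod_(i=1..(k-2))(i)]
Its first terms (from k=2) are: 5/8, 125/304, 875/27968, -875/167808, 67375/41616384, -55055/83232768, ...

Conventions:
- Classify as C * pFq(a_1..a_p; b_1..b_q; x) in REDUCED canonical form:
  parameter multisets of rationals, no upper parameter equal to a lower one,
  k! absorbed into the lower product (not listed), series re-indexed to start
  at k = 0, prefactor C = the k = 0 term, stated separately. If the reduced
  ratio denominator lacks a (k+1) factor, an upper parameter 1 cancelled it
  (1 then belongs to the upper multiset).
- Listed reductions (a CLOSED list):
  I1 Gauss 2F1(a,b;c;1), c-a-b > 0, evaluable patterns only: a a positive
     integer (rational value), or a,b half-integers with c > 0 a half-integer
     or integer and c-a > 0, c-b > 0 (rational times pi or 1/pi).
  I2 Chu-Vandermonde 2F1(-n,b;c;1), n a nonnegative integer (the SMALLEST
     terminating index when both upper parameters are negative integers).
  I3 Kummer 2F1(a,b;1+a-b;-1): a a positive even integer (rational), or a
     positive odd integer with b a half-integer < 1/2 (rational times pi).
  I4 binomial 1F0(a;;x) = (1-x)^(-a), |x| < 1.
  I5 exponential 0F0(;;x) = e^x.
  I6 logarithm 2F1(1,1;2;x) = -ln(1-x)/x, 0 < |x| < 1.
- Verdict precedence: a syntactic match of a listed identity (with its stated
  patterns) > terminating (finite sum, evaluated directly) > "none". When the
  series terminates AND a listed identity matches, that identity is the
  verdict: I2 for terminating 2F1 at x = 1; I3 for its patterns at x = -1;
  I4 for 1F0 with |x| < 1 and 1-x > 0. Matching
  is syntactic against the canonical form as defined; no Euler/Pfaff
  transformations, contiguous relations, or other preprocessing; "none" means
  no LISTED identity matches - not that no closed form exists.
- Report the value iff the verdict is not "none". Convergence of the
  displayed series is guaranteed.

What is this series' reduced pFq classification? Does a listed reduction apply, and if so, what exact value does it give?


Prefactor 5/8, argument -1: 2F1 with upper {-5/4, 5/2} over lower {19/4}. Verdict: none. No listed pattern accepts 2F1(-5/4, 5/2; 19/4; -1).

First insight: t_0 being 5/8, the product of the first k integers (C = 5/8) is k!.
Consecutive-term ratio: r(k) = (-1) * (k-5/4) (k+5/2) / [(k+19/4) (k+1)] ; factor over Q: parameters, x = (-1), and C = 5/8.


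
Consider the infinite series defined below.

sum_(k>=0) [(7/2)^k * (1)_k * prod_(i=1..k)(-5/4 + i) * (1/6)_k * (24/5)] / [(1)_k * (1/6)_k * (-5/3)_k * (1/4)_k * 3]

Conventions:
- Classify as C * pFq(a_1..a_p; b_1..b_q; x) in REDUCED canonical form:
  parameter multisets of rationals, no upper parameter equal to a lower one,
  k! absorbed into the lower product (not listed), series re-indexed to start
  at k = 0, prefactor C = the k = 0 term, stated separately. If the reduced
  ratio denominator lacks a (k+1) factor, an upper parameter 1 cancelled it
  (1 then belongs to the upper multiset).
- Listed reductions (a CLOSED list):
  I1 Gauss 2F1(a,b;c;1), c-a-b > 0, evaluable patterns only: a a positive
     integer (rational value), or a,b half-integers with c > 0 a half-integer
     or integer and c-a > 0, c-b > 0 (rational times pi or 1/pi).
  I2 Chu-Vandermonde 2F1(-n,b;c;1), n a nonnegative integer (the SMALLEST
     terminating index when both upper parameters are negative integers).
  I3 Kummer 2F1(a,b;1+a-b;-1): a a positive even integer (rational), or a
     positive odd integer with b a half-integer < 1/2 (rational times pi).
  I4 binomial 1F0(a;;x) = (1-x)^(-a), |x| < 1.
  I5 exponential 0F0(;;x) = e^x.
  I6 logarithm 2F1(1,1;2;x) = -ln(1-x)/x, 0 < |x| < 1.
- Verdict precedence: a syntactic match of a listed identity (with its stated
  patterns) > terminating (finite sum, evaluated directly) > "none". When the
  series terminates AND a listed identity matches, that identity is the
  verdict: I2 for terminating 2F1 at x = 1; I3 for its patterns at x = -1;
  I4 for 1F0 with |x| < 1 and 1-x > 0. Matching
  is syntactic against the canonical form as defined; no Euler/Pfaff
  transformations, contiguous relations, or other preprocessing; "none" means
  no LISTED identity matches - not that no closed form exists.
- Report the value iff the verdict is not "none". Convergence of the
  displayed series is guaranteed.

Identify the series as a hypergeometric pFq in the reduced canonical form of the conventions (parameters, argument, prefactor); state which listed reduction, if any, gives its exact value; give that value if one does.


Structural cue: t_0 = 8/5 here, and the constant factors (prefactor 8/5) combine into one prefactor.
Consecutive-term ratio: r(k) = (7/2) * (k-1/4) (k+1) / [(k-5/3) (k+1/4) (k+1)] ; factor over Q: parameters, x = (7/2), and C = 8/5.

The series (x = 7/2) is 2F2: upper {-1/4, 1}, lower {-5/3, 1/4}, prefactor 8/5. Verdict: none - at argument 7/2 the multisets {-1/4, 1} ; {-5/3, 1/4} match no listed identity.


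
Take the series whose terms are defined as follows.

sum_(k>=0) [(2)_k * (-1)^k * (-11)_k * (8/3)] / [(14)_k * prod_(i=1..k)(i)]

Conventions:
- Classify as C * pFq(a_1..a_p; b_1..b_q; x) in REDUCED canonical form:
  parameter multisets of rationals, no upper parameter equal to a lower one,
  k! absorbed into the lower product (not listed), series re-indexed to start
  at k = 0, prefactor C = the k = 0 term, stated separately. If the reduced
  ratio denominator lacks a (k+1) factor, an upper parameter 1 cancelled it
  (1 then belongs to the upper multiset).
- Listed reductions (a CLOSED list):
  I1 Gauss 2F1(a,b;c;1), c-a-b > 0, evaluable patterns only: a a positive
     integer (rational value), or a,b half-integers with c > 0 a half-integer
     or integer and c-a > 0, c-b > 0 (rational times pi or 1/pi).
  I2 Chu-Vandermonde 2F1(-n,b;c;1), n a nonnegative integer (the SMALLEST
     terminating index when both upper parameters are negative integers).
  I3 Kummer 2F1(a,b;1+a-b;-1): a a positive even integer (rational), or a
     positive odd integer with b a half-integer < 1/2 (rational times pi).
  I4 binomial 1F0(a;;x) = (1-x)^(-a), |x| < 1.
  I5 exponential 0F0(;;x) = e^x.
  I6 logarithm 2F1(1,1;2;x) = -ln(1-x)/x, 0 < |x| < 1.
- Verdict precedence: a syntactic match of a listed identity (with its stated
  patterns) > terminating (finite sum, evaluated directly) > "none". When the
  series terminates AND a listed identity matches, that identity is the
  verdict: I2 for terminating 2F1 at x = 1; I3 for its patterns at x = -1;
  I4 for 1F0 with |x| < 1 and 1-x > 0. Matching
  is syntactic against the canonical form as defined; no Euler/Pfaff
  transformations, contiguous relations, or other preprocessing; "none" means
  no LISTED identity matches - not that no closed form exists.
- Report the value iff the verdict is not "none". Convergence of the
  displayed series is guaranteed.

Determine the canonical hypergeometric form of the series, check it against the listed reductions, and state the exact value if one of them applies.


This is 8/3 * 2F1(-11, 2; 14; -1) in reduced canonical form. Verdict: Kummer's theorem (I3) fires (x = -1; c = 14 equals 1+a-b for upper {-11, 2}: listed pattern). Exact value: 52/3.

Structural cue: from the first term 8/3: the product of the first k integers (prefactor 8/3) is k!.
Ratio: r(k) = (-1) * (k-11) (k+2) / [(k+14) (k+1)] - poly over poly, x = (-1) from leading terms; C = 8/3 at k = 0.


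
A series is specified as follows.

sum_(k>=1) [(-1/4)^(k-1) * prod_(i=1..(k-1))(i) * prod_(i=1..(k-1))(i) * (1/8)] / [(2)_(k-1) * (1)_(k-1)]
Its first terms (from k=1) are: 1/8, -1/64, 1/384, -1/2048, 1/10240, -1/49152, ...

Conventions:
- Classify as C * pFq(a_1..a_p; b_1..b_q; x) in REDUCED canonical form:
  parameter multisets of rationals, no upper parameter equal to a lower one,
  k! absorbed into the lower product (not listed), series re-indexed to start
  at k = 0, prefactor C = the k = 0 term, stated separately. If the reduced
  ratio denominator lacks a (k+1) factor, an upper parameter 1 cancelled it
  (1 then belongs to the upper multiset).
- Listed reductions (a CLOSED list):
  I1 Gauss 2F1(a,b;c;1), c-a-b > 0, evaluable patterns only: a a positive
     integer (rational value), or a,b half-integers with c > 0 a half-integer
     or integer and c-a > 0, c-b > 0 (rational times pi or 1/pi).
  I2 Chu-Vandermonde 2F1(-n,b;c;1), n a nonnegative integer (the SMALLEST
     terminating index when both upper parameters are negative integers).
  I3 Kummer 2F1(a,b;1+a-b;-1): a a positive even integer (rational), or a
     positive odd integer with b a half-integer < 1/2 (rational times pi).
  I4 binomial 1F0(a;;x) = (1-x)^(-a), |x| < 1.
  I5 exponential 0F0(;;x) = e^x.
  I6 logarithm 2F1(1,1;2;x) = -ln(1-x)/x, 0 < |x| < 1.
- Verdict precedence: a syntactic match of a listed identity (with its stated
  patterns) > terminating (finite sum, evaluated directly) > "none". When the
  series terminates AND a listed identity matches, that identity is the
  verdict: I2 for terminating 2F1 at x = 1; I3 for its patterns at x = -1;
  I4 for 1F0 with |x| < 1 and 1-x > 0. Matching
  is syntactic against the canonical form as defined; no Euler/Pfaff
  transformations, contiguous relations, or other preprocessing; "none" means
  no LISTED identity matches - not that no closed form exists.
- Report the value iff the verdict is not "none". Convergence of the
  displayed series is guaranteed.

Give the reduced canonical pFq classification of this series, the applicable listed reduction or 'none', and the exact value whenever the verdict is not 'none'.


Prefactor 1/8, argument -1/4: 2F1 with upper {1, 1} over lower {2}. Verdict: the I6 logarithm reduction matches (the logarithm: parameters (1,1;2), x = -1/4). Value: (1/2) * ln(5/4).

Key step: t_0 being 1/8, (1)_k (C = 1/8) is k! itself.
Consecutive-term ratio: r(k) = (-1/4) * (k+1) (k+1) / [(k+2) (k+1)] - rational in k, leading ratio (-1/4); with t_0 = 1/8, classification follows.


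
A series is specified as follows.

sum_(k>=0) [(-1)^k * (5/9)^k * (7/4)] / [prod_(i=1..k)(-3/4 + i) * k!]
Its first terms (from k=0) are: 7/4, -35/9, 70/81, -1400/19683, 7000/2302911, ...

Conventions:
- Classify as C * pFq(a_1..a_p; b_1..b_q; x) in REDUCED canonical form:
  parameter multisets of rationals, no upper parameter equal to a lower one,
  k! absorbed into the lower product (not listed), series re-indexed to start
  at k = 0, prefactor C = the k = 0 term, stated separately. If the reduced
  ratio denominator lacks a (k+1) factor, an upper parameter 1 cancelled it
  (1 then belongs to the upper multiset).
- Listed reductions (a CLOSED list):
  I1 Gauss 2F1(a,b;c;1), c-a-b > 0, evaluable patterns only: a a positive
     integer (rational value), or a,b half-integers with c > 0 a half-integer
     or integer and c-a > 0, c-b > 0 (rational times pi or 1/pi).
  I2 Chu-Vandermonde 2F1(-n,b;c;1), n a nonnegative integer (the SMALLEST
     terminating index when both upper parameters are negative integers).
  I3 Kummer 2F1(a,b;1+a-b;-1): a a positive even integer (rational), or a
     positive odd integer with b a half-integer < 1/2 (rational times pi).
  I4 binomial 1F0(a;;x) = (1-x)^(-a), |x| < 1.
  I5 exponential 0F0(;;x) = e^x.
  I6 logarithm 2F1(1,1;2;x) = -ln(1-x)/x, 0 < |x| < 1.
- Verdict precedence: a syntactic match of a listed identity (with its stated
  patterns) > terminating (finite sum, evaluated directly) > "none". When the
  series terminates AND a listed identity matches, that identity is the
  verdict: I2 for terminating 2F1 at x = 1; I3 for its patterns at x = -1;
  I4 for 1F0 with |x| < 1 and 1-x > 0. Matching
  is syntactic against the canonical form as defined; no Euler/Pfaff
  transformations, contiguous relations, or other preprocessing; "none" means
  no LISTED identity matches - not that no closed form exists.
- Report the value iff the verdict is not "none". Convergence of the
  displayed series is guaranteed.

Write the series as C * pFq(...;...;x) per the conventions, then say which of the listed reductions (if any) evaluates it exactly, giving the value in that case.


Classification (C = 7/4): 0F1 with upper {-}, lower {1/4}, argument x = -5/9. Verdict: none. Every listed pattern misses the 0F1 form at -5/9, upper {-}.

The tell: t_0 being 7/4, the lower running product (prefactor 7/4) is a rising factorial.
Ratio: r(k) = (-5/9) * 1 / [(k+1/4) (k+1)] - poly over poly, x = (-5/9) from leading terms; C = 7/4 at k = 0.


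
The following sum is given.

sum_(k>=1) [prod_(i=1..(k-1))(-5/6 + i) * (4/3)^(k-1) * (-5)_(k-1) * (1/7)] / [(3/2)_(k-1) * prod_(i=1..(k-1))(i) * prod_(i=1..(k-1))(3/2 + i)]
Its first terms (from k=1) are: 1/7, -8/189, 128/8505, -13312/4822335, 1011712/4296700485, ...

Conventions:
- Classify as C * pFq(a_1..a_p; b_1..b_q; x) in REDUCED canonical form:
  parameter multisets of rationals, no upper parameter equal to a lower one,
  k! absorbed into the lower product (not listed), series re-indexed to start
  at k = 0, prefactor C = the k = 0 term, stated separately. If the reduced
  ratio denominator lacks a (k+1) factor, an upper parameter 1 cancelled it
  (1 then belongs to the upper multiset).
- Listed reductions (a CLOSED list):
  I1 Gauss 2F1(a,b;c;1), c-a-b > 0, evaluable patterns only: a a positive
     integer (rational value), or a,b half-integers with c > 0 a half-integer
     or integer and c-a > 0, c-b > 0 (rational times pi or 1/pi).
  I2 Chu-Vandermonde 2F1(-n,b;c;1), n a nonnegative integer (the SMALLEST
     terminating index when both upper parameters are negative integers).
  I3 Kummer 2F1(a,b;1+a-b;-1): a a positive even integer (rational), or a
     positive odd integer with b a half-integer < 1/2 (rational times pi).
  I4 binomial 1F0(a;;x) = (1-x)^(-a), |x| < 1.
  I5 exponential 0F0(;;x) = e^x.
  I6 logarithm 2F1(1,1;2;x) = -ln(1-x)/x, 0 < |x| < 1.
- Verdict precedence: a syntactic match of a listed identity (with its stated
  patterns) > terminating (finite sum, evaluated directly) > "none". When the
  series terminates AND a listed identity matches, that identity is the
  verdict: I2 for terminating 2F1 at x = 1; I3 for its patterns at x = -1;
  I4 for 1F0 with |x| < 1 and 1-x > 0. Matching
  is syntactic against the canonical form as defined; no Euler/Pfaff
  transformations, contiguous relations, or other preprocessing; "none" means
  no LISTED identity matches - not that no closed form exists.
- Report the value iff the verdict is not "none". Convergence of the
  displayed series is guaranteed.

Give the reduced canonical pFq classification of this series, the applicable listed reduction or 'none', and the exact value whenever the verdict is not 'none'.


Prefactor 1/7, argument 4/3: 2F2 with upper {-5, 1/6} over lower {3/2, 5/2}. Verdict: terminating - the sum ends at index 5 because -5 is a negative integer; exact evaluation follows. Hence: 48087064769/425373348015.

First insight: t_0 being 1/7, the lower running product (C = 1/7, x = 4/3) is a rising factorial.
Ratio: r(k) = (4/3) * (k-5) (k+1/6) / [(k+3/2) (k+5/2) (k+1)] ; factor over Q: parameters, x = (4/3), and C = 1/7.
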